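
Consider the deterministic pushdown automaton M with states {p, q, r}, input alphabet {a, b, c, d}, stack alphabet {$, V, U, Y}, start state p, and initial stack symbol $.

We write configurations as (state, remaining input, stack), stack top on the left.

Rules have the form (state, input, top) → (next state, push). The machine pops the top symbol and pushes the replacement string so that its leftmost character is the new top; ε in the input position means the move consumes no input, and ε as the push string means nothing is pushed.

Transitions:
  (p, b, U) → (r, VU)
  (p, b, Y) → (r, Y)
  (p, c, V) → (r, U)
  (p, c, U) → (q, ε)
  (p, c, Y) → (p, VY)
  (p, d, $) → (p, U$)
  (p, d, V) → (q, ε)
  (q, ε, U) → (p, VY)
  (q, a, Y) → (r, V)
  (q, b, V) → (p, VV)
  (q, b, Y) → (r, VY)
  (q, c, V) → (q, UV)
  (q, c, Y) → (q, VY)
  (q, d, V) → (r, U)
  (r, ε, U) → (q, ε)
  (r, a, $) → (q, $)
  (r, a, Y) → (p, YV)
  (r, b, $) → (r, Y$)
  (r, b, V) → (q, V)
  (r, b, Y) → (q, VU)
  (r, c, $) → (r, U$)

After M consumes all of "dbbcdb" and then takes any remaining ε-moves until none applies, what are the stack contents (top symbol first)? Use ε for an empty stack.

(p, dbbcdb, $)
  read d, top $: go to p, push U$ → (p, bbcdb, U$)
  read b, top U: go to r, push VU → (r, bcdb, VU$)
  read b, top V: go to q, push V → (q, cdb, VU$)
  read c, top V: go to q, push UV → (q, db, UVU$)
  ε-move, top U: go to p, push VY → (p, db, VYVU$)
  read d, top V: go to q, push ε → (q, b, YVU$)
  read b, top Y: go to r, push VY → (r, ε, VYVU$)
All input consumed in state r with stack VYVU$.

VYVU$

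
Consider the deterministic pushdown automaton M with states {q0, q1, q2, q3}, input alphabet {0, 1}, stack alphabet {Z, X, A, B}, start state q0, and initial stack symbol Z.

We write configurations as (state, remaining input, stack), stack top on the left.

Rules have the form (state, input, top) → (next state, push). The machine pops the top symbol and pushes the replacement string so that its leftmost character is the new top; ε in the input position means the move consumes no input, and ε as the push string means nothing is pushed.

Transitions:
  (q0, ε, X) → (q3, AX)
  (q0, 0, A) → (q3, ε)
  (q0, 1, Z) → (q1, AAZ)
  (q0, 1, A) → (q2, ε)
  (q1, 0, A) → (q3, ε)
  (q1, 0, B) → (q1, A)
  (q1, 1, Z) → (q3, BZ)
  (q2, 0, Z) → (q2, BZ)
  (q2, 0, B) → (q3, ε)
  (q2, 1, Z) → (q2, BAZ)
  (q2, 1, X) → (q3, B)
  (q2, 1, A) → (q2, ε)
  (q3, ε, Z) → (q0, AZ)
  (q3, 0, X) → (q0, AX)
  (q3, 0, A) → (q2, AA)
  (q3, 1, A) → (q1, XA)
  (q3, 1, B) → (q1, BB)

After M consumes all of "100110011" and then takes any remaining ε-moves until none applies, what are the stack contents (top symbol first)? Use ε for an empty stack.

(q0, 100110011, Z)
  read 1, top Z: go to q1, push AAZ → (q1, 00110011, AAZ)
  read 0, top A: go to q3, push ε → (q3, 0110011, AZ)
  read 0, top A: go to q2, push AA → (q2, 110011, AAZ)
  read 1, top A: go to q2, push ε → (q2, 10011, AZ)
  read 1, top A: go to q2, push ε → (q2, 0011, Z)
  read 0, top Z: go to q2, push BZ → (q2, 011, BZ)
  read 0, top B: go to q3, push ε → (q3, 11, Z)
  ε-move, top Z: go to q0, push AZ → (q0, 11, AZ)
  read 1, top A: go to q2, push ε → (q2, 1, Z)
  read 1, top Z: go to q2, push BAZ → (q2, ε, BAZ)
All input consumed in state q2 with stack BAZ.

BAZ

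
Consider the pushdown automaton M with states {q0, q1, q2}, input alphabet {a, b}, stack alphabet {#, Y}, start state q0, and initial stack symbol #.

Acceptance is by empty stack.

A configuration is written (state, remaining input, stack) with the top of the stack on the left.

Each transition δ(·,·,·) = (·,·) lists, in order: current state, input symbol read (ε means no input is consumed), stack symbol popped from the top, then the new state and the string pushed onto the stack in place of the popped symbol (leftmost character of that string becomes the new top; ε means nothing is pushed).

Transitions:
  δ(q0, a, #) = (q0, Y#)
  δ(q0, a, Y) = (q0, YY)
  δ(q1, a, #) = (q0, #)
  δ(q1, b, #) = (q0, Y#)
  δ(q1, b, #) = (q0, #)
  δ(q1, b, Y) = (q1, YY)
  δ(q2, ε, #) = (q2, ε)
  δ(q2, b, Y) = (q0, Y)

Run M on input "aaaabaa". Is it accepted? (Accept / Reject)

No computation consumes all input and empties the stack.

Reject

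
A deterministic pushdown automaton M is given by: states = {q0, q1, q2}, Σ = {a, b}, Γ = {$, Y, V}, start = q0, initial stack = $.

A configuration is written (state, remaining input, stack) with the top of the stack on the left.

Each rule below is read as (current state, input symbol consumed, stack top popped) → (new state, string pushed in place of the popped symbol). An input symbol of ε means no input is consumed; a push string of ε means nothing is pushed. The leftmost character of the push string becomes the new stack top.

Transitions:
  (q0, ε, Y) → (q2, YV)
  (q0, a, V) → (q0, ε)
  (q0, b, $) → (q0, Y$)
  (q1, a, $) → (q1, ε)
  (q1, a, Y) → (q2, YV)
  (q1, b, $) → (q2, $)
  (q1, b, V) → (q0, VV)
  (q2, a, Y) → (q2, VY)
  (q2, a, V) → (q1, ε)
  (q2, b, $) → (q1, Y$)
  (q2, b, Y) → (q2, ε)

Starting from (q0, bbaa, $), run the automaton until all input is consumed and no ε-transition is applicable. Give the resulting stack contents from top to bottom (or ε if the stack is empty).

(q0, bbaa, $)
  read b, top $: go to q0, push Y$ → (q0, baa, Y$)
  ε-move, top Y: go to q2, push YV → (q2, baa, YV$)
  read b, top Y: go to q2, push ε → (q2, aa, V$)
  read a, top V: go to q1, push ε → (q1, a, $)
  read a, top $: go to q1, push ε → (q1, ε, ε)
All input consumed in state q1 with stack ε.

ε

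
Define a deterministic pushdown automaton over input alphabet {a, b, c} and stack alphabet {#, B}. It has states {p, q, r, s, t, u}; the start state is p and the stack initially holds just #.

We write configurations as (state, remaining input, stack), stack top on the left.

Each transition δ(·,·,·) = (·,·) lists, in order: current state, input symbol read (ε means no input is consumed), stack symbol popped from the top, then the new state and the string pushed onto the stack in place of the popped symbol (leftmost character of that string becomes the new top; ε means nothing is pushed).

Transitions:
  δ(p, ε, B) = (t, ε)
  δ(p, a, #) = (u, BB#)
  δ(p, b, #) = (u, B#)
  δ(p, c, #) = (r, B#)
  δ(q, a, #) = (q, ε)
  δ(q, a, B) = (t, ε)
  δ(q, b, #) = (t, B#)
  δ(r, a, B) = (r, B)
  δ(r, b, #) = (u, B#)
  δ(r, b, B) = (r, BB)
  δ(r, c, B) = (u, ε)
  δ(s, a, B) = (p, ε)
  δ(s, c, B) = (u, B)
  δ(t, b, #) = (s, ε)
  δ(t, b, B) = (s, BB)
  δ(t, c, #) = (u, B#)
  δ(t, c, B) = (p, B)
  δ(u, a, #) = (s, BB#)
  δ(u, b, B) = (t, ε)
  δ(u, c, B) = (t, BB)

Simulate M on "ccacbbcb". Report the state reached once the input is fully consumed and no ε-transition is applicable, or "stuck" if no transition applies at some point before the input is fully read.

(p, ccacbbcb, #) ⊢ (r, cacbbcb, B#) ⊢ (u, acbbcb, #) ⊢ (s, cbbcb, BB#) ⊢ (u, bbcb, BB#) ⊢ (t, bcb, B#) ⊢ (s, cb, BB#) ⊢ (u, b, BB#) ⊢ (t, ε, B#)
All input consumed; M is in state t.

t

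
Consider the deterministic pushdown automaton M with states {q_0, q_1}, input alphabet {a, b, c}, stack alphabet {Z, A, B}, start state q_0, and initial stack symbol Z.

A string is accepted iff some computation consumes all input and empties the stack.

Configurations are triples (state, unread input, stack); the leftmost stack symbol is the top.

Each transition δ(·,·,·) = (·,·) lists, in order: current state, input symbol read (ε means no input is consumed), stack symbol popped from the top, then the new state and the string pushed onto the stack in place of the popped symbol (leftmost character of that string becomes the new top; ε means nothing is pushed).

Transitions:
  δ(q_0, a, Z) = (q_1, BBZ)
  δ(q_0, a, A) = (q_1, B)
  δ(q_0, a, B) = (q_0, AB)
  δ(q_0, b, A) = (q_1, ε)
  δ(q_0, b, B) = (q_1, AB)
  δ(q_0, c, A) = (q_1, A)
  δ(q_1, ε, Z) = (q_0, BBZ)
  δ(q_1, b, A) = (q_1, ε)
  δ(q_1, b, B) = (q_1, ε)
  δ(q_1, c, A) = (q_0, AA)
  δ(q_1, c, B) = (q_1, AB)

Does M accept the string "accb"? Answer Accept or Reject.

(q_0, accb, Z)
  read a, top Z: go to q_1, push BBZ → (q_1, ccb, BBZ)
  read c, top B: go to q_1, push AB → (q_1, cb, ABBZ)
  read c, top A: go to q_0, push AA → (q_0, b, AABBZ)
  read b, top A: go to q_1, push ε → (q_1, ε, ABBZ)
All input consumed; stack is ABBZ, not empty, and no further ε-move applies.

Reject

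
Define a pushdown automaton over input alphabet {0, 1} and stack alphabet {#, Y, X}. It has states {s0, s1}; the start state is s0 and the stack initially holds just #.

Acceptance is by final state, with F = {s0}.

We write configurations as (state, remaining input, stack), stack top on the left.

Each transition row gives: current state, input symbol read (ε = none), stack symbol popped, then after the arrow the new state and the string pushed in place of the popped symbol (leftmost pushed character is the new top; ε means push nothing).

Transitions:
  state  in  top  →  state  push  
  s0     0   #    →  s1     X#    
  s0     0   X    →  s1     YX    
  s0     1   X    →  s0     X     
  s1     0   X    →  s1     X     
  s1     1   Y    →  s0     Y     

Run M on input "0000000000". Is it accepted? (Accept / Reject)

Reject

No computation consumes all input and reaches a final state.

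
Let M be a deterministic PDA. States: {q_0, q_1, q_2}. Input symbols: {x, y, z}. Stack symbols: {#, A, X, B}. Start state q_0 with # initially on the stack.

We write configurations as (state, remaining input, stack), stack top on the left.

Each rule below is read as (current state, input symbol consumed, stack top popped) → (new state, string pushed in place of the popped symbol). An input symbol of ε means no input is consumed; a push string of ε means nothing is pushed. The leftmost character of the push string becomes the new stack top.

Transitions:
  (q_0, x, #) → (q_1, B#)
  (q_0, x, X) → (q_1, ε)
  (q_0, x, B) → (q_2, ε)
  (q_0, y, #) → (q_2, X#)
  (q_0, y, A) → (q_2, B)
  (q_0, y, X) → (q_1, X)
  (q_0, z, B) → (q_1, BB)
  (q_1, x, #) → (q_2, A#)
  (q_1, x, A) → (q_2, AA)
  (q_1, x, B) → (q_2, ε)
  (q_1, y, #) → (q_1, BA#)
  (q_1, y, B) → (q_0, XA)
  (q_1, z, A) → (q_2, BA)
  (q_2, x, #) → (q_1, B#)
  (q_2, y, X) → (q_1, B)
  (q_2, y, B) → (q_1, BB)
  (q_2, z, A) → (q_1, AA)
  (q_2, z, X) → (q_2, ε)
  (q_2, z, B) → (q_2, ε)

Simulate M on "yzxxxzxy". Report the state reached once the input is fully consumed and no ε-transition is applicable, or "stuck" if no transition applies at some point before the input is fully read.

stuck

(q_0, yzxxxzxy, #)
  read y, top #: go to q_2, push X# → (q_2, zxxxzxy, X#)
  read z, top X: go to q_2, push ε → (q_2, xxxzxy, #)
  read x, top #: go to q_1, push B# → (q_1, xxzxy, B#)
  read x, top B: go to q_2, push ε → (q_2, xzxy, #)
  read x, top #: go to q_1, push B# → (q_1, zxy, B#)
No transition for (q_1, z, top B); M blocks with input zxy remaining.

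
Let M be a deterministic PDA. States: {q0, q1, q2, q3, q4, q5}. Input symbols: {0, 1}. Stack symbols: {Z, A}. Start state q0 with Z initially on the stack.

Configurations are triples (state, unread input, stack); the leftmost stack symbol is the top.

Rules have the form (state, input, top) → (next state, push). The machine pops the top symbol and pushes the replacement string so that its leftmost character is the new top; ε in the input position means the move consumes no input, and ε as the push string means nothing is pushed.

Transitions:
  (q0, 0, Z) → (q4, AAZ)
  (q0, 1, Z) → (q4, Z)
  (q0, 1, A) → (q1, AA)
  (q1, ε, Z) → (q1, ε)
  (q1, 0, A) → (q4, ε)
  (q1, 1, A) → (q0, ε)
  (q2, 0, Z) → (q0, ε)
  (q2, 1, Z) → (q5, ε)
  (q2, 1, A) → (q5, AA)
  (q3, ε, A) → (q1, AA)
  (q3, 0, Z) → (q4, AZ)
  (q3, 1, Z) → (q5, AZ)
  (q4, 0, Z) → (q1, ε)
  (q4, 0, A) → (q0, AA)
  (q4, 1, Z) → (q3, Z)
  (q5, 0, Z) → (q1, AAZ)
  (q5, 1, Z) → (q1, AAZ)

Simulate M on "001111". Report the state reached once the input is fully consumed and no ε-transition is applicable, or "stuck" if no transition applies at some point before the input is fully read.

(q0, 001111, Z)
  read 0, top Z: go to q4, push AAZ → (q4, 01111, AAZ)
  read 0, top A: go to q0, push AA → (q0, 1111, AAAZ)
  read 1, top A: go to q1, push AA → (q1, 111, AAAAZ)
  read 1, top A: go to q0, push ε → (q0, 11, AAAZ)
  read 1, top A: go to q1, push AA → (q1, 1, AAAAZ)
  read 1, top A: go to q0, push ε → (q0, ε, AAAZ)
All input consumed; M is in state q0.

q0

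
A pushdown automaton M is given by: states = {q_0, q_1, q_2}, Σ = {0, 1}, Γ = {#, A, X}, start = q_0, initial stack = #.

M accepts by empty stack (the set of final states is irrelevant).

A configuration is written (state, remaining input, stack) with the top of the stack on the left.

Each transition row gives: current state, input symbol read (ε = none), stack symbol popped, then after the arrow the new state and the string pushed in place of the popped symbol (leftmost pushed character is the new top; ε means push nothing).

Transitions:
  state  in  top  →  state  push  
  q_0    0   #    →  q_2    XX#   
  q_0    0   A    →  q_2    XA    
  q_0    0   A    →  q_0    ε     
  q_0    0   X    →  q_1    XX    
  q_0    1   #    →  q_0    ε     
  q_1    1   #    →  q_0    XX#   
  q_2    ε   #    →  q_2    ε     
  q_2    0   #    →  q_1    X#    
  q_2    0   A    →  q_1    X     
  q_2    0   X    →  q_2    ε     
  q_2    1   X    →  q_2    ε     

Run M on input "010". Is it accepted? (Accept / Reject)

One accepting computation: (q_0, 010, #) ⊢ (q_2, 10, XX#) ⊢ (q_2, 0, X#) ⊢ (q_2, ε, #) ⊢ (q_2, ε, ε)
All input consumed and the stack is empty.

Accept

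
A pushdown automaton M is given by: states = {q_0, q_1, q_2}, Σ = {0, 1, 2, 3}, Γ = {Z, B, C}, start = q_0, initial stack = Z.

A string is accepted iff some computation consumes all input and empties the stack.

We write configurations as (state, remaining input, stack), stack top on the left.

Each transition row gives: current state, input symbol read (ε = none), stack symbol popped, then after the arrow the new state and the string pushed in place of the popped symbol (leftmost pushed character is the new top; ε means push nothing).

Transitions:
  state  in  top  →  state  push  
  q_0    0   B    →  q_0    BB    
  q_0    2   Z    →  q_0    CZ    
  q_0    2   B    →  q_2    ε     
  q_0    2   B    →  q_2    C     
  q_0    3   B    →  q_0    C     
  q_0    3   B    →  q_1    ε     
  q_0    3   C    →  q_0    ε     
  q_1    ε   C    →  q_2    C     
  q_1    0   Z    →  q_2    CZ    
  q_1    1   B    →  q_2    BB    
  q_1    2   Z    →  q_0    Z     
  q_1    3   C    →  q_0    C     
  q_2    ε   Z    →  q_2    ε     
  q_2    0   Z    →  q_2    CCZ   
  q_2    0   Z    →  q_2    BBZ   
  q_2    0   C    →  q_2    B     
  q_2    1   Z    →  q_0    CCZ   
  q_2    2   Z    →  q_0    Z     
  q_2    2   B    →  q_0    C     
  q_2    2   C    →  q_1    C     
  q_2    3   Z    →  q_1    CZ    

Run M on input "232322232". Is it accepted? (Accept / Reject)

Reject

No computation consumes all input and empties the stack.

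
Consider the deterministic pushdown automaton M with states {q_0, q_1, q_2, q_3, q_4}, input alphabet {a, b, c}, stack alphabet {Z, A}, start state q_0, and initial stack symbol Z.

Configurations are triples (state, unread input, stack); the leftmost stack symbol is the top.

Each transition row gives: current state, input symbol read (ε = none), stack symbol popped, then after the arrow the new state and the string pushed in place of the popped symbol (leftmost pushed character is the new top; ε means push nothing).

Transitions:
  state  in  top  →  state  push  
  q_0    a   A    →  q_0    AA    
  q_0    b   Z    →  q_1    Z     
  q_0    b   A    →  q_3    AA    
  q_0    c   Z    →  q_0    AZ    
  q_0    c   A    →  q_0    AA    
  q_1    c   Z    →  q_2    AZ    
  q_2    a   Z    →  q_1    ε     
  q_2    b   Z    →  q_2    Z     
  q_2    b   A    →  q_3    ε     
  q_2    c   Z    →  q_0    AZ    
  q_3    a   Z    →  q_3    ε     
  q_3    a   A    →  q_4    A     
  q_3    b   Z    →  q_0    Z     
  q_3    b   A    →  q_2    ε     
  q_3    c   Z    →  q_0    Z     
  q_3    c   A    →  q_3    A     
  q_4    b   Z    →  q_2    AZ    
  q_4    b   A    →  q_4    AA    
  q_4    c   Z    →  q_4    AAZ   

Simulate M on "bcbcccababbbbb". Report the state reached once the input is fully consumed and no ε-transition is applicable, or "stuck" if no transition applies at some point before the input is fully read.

q_4

(q_0, bcbcccababbbbb, Z)
  read b, top Z: go to q_1, push Z → (q_1, cbcccababbbbb, Z)
  read c, top Z: go to q_2, push AZ → (q_2, bcccababbbbb, AZ)
  read b, top A: go to q_3, push ε → (q_3, cccababbbbb, Z)
  read c, top Z: go to q_0, push Z → (q_0, ccababbbbb, Z)
  read c, top Z: go to q_0, push AZ → (q_0, cababbbbb, AZ)
  read c, top A: go to q_0, push AA → (q_0, ababbbbb, AAZ)
  read a, top A: go to q_0, push AA → (q_0, babbbbb, AAAZ)
  read b, top A: go to q_3, push AA → (q_3, abbbbb, AAAAZ)
  read a, top A: go to q_4, push A → (q_4, bbbbb, AAAAZ)
  read b, top A: go to q_4, push AA → (q_4, bbbb, AAAAAZ)
  read b, top A: go to q_4, push AA → (q_4, bbb, AAAAAAZ)
  read b, top A: go to q_4, push AA → (q_4, bb, AAAAAAAZ)
  read b, top A: go to q_4, push AA → (q_4, b, AAAAAAAAZ)
  read b, top A: go to q_4, push AA → (q_4, ε, AAAAAAAAAZ)
All input consumed; M is in state q_4.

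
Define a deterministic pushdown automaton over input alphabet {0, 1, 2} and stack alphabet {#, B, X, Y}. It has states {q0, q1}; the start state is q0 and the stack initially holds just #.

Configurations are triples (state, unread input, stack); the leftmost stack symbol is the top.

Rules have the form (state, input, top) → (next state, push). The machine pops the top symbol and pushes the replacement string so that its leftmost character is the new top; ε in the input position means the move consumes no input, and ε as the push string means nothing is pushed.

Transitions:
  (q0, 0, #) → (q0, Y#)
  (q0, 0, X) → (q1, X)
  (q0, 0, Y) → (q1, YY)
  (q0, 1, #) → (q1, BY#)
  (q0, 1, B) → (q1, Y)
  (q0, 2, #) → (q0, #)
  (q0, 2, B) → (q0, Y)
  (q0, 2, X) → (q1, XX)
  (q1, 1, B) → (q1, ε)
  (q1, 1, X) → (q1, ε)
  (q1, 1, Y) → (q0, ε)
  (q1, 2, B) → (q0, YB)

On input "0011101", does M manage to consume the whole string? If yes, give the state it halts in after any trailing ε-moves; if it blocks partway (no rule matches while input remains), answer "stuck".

(q0, 0011101, #)
  read 0, top #: go to q0, push Y# → (q0, 011101, Y#)
  read 0, top Y: go to q1, push YY → (q1, 11101, YY#)
  read 1, top Y: go to q0, push ε → (q0, 1101, Y#)
No transition for (q0, 1, top Y); M blocks with input 1101 remaining.

stuck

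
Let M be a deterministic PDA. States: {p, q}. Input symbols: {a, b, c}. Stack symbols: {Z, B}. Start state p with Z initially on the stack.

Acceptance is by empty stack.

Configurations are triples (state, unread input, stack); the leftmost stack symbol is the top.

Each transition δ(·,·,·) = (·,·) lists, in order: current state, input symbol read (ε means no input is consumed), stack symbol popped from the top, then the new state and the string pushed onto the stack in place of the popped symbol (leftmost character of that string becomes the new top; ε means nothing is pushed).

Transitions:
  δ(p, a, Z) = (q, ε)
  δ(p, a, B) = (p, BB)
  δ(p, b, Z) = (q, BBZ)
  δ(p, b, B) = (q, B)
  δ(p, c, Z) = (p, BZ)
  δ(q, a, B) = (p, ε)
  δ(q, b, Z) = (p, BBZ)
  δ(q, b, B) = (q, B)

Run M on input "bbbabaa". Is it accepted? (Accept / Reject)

Accept

(p, bbbabaa, Z) ⊢ (q, bbabaa, BBZ) ⊢ (q, babaa, BBZ) ⊢ (q, abaa, BBZ) ⊢ (p, baa, BZ) ⊢ (q, aa, BZ) ⊢ (p, a, Z) ⊢ (q, ε, ε)
All input consumed and the stack is empty.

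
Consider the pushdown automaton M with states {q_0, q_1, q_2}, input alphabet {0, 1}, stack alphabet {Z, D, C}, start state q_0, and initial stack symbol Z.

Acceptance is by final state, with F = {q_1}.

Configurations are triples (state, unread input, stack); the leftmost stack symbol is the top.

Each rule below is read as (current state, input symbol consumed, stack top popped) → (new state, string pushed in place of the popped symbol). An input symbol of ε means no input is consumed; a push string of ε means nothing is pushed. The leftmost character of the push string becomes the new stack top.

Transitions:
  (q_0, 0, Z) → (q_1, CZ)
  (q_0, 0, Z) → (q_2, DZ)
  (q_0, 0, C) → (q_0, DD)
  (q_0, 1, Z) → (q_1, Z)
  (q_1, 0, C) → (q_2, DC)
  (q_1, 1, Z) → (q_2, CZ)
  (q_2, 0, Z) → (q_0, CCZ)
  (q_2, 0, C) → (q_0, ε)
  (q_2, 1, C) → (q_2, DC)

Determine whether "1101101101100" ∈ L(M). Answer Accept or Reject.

One accepting computation: (q_0, 1101101101100, Z) ⊢ (q_1, 101101101100, Z) ⊢ (q_2, 01101101100, CZ) ⊢ (q_0, 1101101100, Z) ⊢ (q_1, 101101100, Z) ⊢ (q_2, 01101100, CZ) ⊢ (q_0, 1101100, Z) ⊢ (q_1, 101100, Z) ⊢ (q_2, 01100, CZ) ⊢ (q_0, 1100, Z) ⊢ (q_1, 100, Z) ⊢ (q_2, 00, CZ) ⊢ (q_0, 0, Z) ⊢ (q_1, ε, CZ)
All input consumed and state q_1 ∈ F.

Accept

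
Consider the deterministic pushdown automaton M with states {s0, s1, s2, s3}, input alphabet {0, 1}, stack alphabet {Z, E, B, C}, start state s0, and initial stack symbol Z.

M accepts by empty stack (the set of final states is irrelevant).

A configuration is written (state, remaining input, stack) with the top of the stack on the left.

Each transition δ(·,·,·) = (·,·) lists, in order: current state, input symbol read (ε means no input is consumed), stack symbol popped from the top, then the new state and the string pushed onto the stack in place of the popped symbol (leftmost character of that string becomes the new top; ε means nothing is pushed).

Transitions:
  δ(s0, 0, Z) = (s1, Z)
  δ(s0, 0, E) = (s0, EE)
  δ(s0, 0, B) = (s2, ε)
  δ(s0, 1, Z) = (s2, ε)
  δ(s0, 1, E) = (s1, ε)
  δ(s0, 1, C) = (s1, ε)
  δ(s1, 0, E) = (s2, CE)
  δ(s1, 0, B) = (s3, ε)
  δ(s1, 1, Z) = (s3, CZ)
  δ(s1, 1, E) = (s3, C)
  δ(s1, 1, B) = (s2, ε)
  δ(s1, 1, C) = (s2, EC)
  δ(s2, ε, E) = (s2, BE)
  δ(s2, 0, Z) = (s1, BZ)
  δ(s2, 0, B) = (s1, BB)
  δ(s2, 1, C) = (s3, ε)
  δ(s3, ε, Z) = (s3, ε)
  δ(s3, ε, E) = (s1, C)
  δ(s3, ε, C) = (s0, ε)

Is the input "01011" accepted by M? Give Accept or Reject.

Accept

(s0, 01011, Z)
  read 0, top Z: go to s1, push Z → (s1, 1011, Z)
  read 1, top Z: go to s3, push CZ → (s3, 011, CZ)
  ε-move, top C: go to s0, push ε → (s0, 011, Z)
  read 0, top Z: go to s1, push Z → (s1, 11, Z)
  read 1, top Z: go to s3, push CZ → (s3, 1, CZ)
  ε-move, top C: go to s0, push ε → (s0, 1, Z)
  read 1, top Z: go to s2, push ε → (s2, ε, ε)
All input consumed and the stack is empty.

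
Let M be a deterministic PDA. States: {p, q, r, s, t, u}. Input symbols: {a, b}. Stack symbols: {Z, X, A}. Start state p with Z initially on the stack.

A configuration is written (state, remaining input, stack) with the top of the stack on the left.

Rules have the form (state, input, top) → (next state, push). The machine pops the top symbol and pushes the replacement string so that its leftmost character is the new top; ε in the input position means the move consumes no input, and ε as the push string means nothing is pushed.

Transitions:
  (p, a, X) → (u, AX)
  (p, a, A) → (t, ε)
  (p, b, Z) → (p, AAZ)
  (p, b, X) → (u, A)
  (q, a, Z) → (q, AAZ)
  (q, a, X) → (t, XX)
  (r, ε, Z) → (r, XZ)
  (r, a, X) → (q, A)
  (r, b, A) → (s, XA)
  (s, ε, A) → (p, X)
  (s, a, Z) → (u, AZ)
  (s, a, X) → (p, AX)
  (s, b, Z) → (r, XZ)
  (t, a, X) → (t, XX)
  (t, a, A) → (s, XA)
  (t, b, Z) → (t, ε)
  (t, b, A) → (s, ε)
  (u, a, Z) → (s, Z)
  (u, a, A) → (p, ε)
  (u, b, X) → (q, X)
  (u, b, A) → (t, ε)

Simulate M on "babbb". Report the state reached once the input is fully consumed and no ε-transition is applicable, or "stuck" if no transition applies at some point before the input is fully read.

stuck

(p, babbb, Z)
  read b, top Z: go to p, push AAZ → (p, abbb, AAZ)
  read a, top A: go to t, push ε → (t, bbb, AZ)
  read b, top A: go to s, push ε → (s, bb, Z)
  read b, top Z: go to r, push XZ → (r, b, XZ)
No transition for (r, b, top X); M blocks with input b remaining.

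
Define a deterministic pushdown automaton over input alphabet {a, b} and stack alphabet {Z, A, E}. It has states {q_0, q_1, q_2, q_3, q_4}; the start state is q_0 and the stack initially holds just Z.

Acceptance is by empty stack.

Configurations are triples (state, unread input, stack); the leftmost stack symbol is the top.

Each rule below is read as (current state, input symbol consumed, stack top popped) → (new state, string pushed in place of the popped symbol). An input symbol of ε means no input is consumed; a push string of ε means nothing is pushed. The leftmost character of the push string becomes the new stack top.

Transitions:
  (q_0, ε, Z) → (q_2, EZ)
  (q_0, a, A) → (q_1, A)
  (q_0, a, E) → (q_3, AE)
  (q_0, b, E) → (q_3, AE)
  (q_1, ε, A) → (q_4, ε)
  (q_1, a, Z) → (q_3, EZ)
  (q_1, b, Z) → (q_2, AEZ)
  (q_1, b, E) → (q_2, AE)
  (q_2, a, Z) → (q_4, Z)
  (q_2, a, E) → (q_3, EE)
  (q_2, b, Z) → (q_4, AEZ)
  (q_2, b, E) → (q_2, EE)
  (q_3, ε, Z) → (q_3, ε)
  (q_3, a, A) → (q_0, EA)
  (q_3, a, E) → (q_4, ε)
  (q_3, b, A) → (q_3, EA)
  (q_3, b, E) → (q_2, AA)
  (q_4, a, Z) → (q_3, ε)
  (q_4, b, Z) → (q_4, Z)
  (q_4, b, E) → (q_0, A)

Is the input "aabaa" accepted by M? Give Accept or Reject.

Accept

(q_0, aabaa, Z)
  ε-move, top Z: go to q_2, push EZ → (q_2, aabaa, EZ)
  read a, top E: go to q_3, push EE → (q_3, abaa, EEZ)
  read a, top E: go to q_4, push ε → (q_4, baa, EZ)
  read b, top E: go to q_0, push A → (q_0, aa, AZ)
  read a, top A: go to q_1, push A → (q_1, a, AZ)
  ε-move, top A: go to q_4, push ε → (q_4, a, Z)
  read a, top Z: go to q_3, push ε → (q_3, ε, ε)
All input consumed and the stack is empty.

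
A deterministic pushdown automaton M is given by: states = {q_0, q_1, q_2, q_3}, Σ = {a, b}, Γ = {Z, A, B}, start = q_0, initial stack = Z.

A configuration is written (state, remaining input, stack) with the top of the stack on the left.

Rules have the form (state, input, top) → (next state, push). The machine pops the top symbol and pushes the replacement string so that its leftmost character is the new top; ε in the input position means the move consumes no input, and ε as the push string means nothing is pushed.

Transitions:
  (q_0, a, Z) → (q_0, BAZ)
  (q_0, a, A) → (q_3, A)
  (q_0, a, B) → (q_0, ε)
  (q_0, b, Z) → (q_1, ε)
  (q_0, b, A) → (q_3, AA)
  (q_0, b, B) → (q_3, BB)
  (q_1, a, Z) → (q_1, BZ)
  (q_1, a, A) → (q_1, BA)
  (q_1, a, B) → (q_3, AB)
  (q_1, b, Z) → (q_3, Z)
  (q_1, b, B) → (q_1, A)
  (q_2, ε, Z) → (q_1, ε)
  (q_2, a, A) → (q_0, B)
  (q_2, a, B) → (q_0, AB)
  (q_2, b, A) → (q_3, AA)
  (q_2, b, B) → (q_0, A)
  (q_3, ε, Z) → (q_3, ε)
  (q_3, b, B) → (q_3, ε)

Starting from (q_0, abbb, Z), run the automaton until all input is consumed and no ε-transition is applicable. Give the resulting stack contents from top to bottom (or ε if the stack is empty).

(q_0, abbb, Z)
  read a, top Z: go to q_0, push BAZ → (q_0, bbb, BAZ)
  read b, top B: go to q_3, push BB → (q_3, bb, BBAZ)
  read b, top B: go to q_3, push ε → (q_3, b, BAZ)
  read b, top B: go to q_3, push ε → (q_3, ε, AZ)
All input consumed in state q_3 with stack AZ.

AZ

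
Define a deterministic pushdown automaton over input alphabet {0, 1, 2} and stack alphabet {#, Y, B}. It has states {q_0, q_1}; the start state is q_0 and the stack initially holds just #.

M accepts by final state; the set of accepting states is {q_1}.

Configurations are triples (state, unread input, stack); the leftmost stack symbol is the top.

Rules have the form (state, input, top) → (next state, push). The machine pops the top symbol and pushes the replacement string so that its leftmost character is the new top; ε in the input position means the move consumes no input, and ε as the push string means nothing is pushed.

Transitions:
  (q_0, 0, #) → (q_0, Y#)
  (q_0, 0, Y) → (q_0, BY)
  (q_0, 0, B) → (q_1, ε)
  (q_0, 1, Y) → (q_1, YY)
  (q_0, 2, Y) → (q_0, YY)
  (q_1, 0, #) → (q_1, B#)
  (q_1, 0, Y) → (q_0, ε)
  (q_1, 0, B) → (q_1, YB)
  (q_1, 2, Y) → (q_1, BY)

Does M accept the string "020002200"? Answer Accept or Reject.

(q_0, 020002200, #) ⊢ (q_0, 20002200, Y#) ⊢ (q_0, 0002200, YY#) ⊢ (q_0, 002200, BYY#) ⊢ (q_1, 02200, YY#) ⊢ (q_0, 2200, Y#) ⊢ (q_0, 200, YY#) ⊢ (q_0, 00, YYY#) ⊢ (q_0, 0, BYYY#) ⊢ (q_1, ε, YYY#)
All input consumed; state q_1 ∈ F.

Accept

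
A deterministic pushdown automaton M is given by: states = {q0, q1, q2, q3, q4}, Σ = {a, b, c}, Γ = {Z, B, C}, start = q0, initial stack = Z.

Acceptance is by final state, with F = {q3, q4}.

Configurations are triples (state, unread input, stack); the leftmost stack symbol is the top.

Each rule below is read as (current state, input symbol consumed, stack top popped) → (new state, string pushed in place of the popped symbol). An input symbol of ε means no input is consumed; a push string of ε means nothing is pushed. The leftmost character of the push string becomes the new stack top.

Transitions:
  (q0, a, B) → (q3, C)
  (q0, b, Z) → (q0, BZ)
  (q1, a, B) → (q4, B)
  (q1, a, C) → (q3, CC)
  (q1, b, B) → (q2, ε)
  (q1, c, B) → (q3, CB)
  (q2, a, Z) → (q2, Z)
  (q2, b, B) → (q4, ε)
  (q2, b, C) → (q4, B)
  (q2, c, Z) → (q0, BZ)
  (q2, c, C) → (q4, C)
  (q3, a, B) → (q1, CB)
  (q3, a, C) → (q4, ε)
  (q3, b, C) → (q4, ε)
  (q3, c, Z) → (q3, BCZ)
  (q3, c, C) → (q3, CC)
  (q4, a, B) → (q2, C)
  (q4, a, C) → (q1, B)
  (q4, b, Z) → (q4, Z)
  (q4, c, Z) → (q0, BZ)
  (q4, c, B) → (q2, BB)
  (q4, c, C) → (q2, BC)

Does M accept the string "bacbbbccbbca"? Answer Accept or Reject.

Reject

(q0, bacbbbccbbca, Z)
  read b, top Z: go to q0, push BZ → (q0, acbbbccbbca, BZ)
  read a, top B: go to q3, push C → (q3, cbbbccbbca, CZ)
  read c, top C: go to q3, push CC → (q3, bbbccbbca, CCZ)
  read b, top C: go to q4, push ε → (q4, bbccbbca, CZ)
No transition applies at (q4, bbccbbca, CZ); input not fully consumed.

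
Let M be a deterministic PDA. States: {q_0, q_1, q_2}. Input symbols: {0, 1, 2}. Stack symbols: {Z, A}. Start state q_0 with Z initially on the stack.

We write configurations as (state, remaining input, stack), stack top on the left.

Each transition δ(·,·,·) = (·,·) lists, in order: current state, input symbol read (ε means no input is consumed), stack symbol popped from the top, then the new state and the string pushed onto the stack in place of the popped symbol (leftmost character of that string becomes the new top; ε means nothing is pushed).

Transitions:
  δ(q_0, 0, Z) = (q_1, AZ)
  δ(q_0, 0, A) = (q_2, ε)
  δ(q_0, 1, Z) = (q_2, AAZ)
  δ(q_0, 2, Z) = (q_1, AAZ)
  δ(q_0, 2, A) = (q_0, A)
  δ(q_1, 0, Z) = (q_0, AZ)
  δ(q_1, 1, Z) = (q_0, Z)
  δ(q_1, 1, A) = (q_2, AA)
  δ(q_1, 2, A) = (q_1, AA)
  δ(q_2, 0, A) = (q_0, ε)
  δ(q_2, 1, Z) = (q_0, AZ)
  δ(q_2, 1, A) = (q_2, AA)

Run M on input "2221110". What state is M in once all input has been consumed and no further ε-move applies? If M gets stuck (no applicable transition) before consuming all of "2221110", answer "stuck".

q_0

(q_0, 2221110, Z) ⊢ (q_1, 221110, AAZ) ⊢ (q_1, 21110, AAAZ) ⊢ (q_1, 1110, AAAAZ) ⊢ (q_2, 110, AAAAAZ) ⊢ (q_2, 10, AAAAAAZ) ⊢ (q_2, 0, AAAAAAAZ) ⊢ (q_0, ε, AAAAAAZ)
All input consumed; M is in state q_0.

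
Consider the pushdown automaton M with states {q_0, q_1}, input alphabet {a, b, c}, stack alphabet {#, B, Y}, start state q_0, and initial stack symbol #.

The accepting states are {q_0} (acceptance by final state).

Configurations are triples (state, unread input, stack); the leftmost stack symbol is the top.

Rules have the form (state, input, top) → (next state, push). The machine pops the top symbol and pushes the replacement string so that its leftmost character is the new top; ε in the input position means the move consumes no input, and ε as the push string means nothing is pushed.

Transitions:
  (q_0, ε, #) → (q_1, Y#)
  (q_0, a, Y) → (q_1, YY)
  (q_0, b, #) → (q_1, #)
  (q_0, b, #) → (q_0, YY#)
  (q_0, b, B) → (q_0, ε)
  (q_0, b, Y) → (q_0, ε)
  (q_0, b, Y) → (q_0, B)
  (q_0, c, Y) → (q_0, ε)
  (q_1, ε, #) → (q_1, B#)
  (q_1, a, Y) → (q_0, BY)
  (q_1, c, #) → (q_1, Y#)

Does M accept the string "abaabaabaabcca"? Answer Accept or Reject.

No computation consumes all input and reaches a final state.

Reject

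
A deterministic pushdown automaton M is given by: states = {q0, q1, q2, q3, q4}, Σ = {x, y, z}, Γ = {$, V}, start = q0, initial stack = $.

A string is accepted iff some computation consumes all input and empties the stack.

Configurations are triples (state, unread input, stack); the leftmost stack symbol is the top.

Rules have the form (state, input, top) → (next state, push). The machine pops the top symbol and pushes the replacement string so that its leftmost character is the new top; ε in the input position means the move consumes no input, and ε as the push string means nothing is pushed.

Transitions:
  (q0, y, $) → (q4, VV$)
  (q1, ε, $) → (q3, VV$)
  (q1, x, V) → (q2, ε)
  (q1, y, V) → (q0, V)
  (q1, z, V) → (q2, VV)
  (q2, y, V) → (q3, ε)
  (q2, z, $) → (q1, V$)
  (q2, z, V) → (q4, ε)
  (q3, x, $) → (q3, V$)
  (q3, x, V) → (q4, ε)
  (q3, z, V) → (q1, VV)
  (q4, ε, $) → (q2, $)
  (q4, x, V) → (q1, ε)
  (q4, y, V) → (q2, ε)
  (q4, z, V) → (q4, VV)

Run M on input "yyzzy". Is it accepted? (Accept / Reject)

Reject

(q0, yyzzy, $)
  read y, top $: go to q4, push VV$ → (q4, yzzy, VV$)
  read y, top V: go to q2, push ε → (q2, zzy, V$)
  read z, top V: go to q4, push ε → (q4, zy, $)
  ε-move, top $: go to q2, push $ → (q2, zy, $)
  read z, top $: go to q1, push V$ → (q1, y, V$)
  read y, top V: go to q0, push V → (q0, ε, V$)
All input consumed; stack is V$, not empty, and no further ε-move applies.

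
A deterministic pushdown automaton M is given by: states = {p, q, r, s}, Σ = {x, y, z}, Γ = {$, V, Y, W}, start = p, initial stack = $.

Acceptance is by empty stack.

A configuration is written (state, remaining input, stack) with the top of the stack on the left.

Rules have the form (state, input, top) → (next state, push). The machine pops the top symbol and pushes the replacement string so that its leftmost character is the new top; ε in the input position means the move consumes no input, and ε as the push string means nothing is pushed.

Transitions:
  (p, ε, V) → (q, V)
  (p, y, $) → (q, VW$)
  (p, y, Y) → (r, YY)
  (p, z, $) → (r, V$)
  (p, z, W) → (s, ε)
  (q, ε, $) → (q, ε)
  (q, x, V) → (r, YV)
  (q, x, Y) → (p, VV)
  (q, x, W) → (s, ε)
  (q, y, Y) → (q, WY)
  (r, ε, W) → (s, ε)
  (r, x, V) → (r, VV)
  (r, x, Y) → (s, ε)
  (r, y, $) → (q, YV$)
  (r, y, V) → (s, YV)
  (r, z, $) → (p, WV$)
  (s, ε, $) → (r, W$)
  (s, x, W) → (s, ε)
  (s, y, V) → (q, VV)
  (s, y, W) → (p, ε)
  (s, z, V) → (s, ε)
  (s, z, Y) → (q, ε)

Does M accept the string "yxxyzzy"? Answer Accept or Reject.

Reject

(p, yxxyzzy, $)
  read y, top $: go to q, push VW$ → (q, xxyzzy, VW$)
  read x, top V: go to r, push YV → (r, xyzzy, YVW$)
  read x, top Y: go to s, push ε → (s, yzzy, VW$)
  read y, top V: go to q, push VV → (q, zzy, VVW$)
No transition applies at (q, zzy, VVW$); input not fully consumed.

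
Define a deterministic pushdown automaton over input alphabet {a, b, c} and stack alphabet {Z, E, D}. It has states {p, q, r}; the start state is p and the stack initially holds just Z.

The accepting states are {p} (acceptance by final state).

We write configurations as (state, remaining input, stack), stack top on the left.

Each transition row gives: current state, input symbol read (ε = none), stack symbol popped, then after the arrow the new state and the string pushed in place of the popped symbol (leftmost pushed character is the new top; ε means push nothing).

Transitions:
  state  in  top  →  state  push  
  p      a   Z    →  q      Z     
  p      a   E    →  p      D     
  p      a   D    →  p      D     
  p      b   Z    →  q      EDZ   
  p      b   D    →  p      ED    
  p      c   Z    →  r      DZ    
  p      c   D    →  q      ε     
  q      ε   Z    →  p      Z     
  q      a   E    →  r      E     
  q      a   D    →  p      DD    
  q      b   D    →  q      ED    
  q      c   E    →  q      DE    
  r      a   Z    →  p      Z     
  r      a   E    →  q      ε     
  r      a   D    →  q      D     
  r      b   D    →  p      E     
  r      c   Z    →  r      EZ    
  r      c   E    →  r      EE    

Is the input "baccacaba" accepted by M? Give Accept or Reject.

(p, baccacaba, Z) ⊢ (q, accacaba, EDZ) ⊢ (r, ccacaba, EDZ) ⊢ (r, cacaba, EEDZ) ⊢ (r, acaba, EEEDZ) ⊢ (q, caba, EEDZ) ⊢ (q, aba, DEEDZ) ⊢ (p, ba, DDEEDZ) ⊢ (p, a, EDDEEDZ) ⊢ (p, ε, DDDEEDZ)
All input consumed; state p ∈ F.

Accept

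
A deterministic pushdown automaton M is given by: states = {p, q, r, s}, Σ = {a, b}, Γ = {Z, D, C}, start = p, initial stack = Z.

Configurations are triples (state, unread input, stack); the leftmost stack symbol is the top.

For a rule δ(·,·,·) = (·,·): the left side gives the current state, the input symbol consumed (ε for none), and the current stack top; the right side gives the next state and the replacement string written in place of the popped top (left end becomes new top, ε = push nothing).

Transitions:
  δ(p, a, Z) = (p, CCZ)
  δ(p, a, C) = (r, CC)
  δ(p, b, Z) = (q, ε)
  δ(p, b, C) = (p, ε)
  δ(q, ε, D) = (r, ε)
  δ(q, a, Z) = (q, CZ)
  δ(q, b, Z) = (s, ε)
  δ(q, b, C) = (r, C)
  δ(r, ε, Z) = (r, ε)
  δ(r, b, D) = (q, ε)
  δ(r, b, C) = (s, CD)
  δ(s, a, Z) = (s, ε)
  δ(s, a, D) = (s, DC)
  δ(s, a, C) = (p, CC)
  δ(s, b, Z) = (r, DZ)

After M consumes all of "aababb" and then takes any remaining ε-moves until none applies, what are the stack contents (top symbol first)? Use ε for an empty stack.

DCCZ

(p, aababb, Z)
  read a, top Z: go to p, push CCZ → (p, ababb, CCZ)
  read a, top C: go to r, push CC → (r, babb, CCCZ)
  read b, top C: go to s, push CD → (s, abb, CDCCZ)
  read a, top C: go to p, push CC → (p, bb, CCDCCZ)
  read b, top C: go to p, push ε → (p, b, CDCCZ)
  read b, top C: go to p, push ε → (p, ε, DCCZ)
All input consumed in state p with stack DCCZ.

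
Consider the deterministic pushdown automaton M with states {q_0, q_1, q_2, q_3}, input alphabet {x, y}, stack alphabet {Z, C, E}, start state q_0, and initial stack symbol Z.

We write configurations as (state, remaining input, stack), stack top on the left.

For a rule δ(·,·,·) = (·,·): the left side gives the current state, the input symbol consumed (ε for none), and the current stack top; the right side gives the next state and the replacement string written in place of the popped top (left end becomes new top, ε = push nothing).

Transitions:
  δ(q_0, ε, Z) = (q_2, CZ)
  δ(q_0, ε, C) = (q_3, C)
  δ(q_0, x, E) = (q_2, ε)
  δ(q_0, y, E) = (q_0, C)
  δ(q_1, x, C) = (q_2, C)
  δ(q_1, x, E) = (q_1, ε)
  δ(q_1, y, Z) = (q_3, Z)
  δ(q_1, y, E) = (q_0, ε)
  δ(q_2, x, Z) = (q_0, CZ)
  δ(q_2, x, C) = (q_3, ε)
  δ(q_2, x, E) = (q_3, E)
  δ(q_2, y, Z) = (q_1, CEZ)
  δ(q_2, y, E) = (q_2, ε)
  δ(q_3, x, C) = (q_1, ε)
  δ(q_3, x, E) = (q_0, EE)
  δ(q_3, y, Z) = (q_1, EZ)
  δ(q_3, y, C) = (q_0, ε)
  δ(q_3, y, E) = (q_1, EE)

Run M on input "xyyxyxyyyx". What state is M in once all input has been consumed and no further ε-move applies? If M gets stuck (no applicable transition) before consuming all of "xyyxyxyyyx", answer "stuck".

q_3

(q_0, xyyxyxyyyx, Z) ⊢ (q_2, xyyxyxyyyx, CZ) ⊢ (q_3, yyxyxyyyx, Z) ⊢ (q_1, yxyxyyyx, EZ) ⊢ (q_0, xyxyyyx, Z) ⊢ (q_2, xyxyyyx, CZ) ⊢ (q_3, yxyyyx, Z) ⊢ (q_1, xyyyx, EZ) ⊢ (q_1, yyyx, Z) ⊢ (q_3, yyx, Z) ⊢ (q_1, yx, EZ) ⊢ (q_0, x, Z) ⊢ (q_2, x, CZ) ⊢ (q_3, ε, Z)
All input consumed; M is in state q_3.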